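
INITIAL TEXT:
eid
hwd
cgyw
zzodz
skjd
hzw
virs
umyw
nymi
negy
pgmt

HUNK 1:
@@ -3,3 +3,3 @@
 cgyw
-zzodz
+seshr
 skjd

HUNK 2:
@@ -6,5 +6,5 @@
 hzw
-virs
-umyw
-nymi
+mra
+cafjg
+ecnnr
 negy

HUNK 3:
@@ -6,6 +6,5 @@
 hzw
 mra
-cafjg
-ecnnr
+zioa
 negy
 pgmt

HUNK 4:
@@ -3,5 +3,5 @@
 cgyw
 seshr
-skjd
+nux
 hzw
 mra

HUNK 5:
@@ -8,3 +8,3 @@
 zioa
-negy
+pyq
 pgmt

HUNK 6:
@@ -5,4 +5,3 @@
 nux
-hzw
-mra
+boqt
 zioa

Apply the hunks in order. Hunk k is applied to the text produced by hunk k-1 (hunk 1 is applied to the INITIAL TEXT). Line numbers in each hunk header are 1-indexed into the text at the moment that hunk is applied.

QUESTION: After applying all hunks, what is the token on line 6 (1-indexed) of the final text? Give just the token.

Answer: boqt

Derivation:
Hunk 1: at line 3 remove [zzodz] add [seshr] -> 11 lines: eid hwd cgyw seshr skjd hzw virs umyw nymi negy pgmt
Hunk 2: at line 6 remove [virs,umyw,nymi] add [mra,cafjg,ecnnr] -> 11 lines: eid hwd cgyw seshr skjd hzw mra cafjg ecnnr negy pgmt
Hunk 3: at line 6 remove [cafjg,ecnnr] add [zioa] -> 10 lines: eid hwd cgyw seshr skjd hzw mra zioa negy pgmt
Hunk 4: at line 3 remove [skjd] add [nux] -> 10 lines: eid hwd cgyw seshr nux hzw mra zioa negy pgmt
Hunk 5: at line 8 remove [negy] add [pyq] -> 10 lines: eid hwd cgyw seshr nux hzw mra zioa pyq pgmt
Hunk 6: at line 5 remove [hzw,mra] add [boqt] -> 9 lines: eid hwd cgyw seshr nux boqt zioa pyq pgmt
Final line 6: boqt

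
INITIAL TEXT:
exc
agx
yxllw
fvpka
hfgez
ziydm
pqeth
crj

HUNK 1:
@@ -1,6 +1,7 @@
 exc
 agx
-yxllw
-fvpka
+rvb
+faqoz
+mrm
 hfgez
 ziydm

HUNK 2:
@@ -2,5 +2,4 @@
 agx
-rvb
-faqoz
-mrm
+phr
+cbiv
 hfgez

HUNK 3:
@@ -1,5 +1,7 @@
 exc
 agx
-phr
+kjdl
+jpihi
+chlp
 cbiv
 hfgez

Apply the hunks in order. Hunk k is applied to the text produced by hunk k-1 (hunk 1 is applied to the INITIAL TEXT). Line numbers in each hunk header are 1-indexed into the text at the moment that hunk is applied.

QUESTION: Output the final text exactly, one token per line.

Answer: exc
agx
kjdl
jpihi
chlp
cbiv
hfgez
ziydm
pqeth
crj

Derivation:
Hunk 1: at line 1 remove [yxllw,fvpka] add [rvb,faqoz,mrm] -> 9 lines: exc agx rvb faqoz mrm hfgez ziydm pqeth crj
Hunk 2: at line 2 remove [rvb,faqoz,mrm] add [phr,cbiv] -> 8 lines: exc agx phr cbiv hfgez ziydm pqeth crj
Hunk 3: at line 1 remove [phr] add [kjdl,jpihi,chlp] -> 10 lines: exc agx kjdl jpihi chlp cbiv hfgez ziydm pqeth crj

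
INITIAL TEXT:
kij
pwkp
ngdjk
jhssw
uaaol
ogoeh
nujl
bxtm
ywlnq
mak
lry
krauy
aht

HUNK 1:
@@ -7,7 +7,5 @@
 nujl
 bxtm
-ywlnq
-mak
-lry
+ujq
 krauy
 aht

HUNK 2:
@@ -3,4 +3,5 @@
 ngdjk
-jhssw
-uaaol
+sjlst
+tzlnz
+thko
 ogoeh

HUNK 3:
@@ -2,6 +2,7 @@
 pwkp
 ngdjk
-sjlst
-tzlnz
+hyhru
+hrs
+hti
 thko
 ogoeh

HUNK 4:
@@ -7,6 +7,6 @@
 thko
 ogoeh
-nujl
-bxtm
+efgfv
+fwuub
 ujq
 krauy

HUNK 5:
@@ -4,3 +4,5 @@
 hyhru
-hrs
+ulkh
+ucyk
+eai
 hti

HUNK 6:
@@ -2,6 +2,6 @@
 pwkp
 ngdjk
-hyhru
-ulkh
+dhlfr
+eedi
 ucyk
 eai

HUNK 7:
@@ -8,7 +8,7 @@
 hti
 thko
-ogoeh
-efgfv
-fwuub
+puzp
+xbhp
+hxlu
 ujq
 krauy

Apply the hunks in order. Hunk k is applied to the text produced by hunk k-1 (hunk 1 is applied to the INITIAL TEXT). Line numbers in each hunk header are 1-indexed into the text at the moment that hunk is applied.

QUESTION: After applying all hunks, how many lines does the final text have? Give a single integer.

Answer: 15

Derivation:
Hunk 1: at line 7 remove [ywlnq,mak,lry] add [ujq] -> 11 lines: kij pwkp ngdjk jhssw uaaol ogoeh nujl bxtm ujq krauy aht
Hunk 2: at line 3 remove [jhssw,uaaol] add [sjlst,tzlnz,thko] -> 12 lines: kij pwkp ngdjk sjlst tzlnz thko ogoeh nujl bxtm ujq krauy aht
Hunk 3: at line 2 remove [sjlst,tzlnz] add [hyhru,hrs,hti] -> 13 lines: kij pwkp ngdjk hyhru hrs hti thko ogoeh nujl bxtm ujq krauy aht
Hunk 4: at line 7 remove [nujl,bxtm] add [efgfv,fwuub] -> 13 lines: kij pwkp ngdjk hyhru hrs hti thko ogoeh efgfv fwuub ujq krauy aht
Hunk 5: at line 4 remove [hrs] add [ulkh,ucyk,eai] -> 15 lines: kij pwkp ngdjk hyhru ulkh ucyk eai hti thko ogoeh efgfv fwuub ujq krauy aht
Hunk 6: at line 2 remove [hyhru,ulkh] add [dhlfr,eedi] -> 15 lines: kij pwkp ngdjk dhlfr eedi ucyk eai hti thko ogoeh efgfv fwuub ujq krauy aht
Hunk 7: at line 8 remove [ogoeh,efgfv,fwuub] add [puzp,xbhp,hxlu] -> 15 lines: kij pwkp ngdjk dhlfr eedi ucyk eai hti thko puzp xbhp hxlu ujq krauy aht
Final line count: 15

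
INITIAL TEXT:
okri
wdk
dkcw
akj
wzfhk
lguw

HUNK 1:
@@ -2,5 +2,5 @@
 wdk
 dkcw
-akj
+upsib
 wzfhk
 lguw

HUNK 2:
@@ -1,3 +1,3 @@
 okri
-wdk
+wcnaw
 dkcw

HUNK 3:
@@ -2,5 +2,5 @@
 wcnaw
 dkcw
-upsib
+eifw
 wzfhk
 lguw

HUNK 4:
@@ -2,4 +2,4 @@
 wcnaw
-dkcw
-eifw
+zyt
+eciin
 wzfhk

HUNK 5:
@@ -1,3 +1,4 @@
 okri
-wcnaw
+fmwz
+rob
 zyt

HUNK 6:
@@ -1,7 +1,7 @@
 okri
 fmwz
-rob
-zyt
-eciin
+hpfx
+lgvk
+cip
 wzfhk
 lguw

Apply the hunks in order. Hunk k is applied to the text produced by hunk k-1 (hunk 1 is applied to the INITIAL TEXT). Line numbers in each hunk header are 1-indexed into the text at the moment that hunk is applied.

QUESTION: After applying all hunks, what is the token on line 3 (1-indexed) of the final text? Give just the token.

Hunk 1: at line 2 remove [akj] add [upsib] -> 6 lines: okri wdk dkcw upsib wzfhk lguw
Hunk 2: at line 1 remove [wdk] add [wcnaw] -> 6 lines: okri wcnaw dkcw upsib wzfhk lguw
Hunk 3: at line 2 remove [upsib] add [eifw] -> 6 lines: okri wcnaw dkcw eifw wzfhk lguw
Hunk 4: at line 2 remove [dkcw,eifw] add [zyt,eciin] -> 6 lines: okri wcnaw zyt eciin wzfhk lguw
Hunk 5: at line 1 remove [wcnaw] add [fmwz,rob] -> 7 lines: okri fmwz rob zyt eciin wzfhk lguw
Hunk 6: at line 1 remove [rob,zyt,eciin] add [hpfx,lgvk,cip] -> 7 lines: okri fmwz hpfx lgvk cip wzfhk lguw
Final line 3: hpfx

Answer: hpfx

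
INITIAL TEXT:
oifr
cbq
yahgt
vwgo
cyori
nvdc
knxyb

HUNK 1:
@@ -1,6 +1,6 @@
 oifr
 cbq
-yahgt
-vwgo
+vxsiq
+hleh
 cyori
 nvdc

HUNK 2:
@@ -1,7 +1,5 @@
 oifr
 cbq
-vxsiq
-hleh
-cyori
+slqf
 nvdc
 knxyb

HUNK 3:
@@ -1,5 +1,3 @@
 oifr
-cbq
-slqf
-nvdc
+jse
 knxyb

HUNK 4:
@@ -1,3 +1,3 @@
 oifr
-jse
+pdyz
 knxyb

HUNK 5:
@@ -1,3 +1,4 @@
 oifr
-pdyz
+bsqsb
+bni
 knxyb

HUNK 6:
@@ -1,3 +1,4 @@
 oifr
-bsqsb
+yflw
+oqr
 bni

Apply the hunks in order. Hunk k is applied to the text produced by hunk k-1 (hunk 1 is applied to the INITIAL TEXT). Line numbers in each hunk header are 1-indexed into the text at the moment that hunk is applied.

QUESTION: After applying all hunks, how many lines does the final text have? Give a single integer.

Hunk 1: at line 1 remove [yahgt,vwgo] add [vxsiq,hleh] -> 7 lines: oifr cbq vxsiq hleh cyori nvdc knxyb
Hunk 2: at line 1 remove [vxsiq,hleh,cyori] add [slqf] -> 5 lines: oifr cbq slqf nvdc knxyb
Hunk 3: at line 1 remove [cbq,slqf,nvdc] add [jse] -> 3 lines: oifr jse knxyb
Hunk 4: at line 1 remove [jse] add [pdyz] -> 3 lines: oifr pdyz knxyb
Hunk 5: at line 1 remove [pdyz] add [bsqsb,bni] -> 4 lines: oifr bsqsb bni knxyb
Hunk 6: at line 1 remove [bsqsb] add [yflw,oqr] -> 5 lines: oifr yflw oqr bni knxyb
Final line count: 5

Answer: 5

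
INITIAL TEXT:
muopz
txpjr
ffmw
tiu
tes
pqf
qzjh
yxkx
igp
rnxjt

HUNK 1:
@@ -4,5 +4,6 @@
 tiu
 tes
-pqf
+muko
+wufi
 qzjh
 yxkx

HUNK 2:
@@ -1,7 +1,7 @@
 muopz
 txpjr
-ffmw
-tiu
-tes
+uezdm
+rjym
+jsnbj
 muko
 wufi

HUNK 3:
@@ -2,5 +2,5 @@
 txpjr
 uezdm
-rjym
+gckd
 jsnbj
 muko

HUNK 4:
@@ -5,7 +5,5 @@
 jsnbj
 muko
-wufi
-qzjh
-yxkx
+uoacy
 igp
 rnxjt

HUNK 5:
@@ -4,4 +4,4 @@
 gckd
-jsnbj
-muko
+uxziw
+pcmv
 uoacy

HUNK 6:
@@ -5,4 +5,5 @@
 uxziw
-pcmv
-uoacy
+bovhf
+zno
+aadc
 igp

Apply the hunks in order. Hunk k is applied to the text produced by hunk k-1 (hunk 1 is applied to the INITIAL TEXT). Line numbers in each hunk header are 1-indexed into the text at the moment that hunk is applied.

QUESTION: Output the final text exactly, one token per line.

Hunk 1: at line 4 remove [pqf] add [muko,wufi] -> 11 lines: muopz txpjr ffmw tiu tes muko wufi qzjh yxkx igp rnxjt
Hunk 2: at line 1 remove [ffmw,tiu,tes] add [uezdm,rjym,jsnbj] -> 11 lines: muopz txpjr uezdm rjym jsnbj muko wufi qzjh yxkx igp rnxjt
Hunk 3: at line 2 remove [rjym] add [gckd] -> 11 lines: muopz txpjr uezdm gckd jsnbj muko wufi qzjh yxkx igp rnxjt
Hunk 4: at line 5 remove [wufi,qzjh,yxkx] add [uoacy] -> 9 lines: muopz txpjr uezdm gckd jsnbj muko uoacy igp rnxjt
Hunk 5: at line 4 remove [jsnbj,muko] add [uxziw,pcmv] -> 9 lines: muopz txpjr uezdm gckd uxziw pcmv uoacy igp rnxjt
Hunk 6: at line 5 remove [pcmv,uoacy] add [bovhf,zno,aadc] -> 10 lines: muopz txpjr uezdm gckd uxziw bovhf zno aadc igp rnxjt

Answer: muopz
txpjr
uezdm
gckd
uxziw
bovhf
zno
aadc
igp
rnxjt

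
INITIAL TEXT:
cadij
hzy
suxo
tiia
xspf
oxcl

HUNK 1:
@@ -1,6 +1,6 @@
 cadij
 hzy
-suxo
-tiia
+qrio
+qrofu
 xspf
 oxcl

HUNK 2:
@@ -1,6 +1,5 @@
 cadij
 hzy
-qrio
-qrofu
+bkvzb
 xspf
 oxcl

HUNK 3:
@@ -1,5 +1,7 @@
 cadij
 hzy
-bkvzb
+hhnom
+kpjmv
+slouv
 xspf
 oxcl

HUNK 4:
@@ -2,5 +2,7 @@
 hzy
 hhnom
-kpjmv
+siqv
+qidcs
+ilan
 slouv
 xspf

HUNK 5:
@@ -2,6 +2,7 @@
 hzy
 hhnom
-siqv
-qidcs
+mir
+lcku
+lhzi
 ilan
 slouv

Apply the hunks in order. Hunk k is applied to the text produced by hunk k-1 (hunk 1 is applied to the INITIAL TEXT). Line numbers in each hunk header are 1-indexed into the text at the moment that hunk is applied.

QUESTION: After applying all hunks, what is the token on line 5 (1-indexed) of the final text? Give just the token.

Hunk 1: at line 1 remove [suxo,tiia] add [qrio,qrofu] -> 6 lines: cadij hzy qrio qrofu xspf oxcl
Hunk 2: at line 1 remove [qrio,qrofu] add [bkvzb] -> 5 lines: cadij hzy bkvzb xspf oxcl
Hunk 3: at line 1 remove [bkvzb] add [hhnom,kpjmv,slouv] -> 7 lines: cadij hzy hhnom kpjmv slouv xspf oxcl
Hunk 4: at line 2 remove [kpjmv] add [siqv,qidcs,ilan] -> 9 lines: cadij hzy hhnom siqv qidcs ilan slouv xspf oxcl
Hunk 5: at line 2 remove [siqv,qidcs] add [mir,lcku,lhzi] -> 10 lines: cadij hzy hhnom mir lcku lhzi ilan slouv xspf oxcl
Final line 5: lcku

Answer: lcku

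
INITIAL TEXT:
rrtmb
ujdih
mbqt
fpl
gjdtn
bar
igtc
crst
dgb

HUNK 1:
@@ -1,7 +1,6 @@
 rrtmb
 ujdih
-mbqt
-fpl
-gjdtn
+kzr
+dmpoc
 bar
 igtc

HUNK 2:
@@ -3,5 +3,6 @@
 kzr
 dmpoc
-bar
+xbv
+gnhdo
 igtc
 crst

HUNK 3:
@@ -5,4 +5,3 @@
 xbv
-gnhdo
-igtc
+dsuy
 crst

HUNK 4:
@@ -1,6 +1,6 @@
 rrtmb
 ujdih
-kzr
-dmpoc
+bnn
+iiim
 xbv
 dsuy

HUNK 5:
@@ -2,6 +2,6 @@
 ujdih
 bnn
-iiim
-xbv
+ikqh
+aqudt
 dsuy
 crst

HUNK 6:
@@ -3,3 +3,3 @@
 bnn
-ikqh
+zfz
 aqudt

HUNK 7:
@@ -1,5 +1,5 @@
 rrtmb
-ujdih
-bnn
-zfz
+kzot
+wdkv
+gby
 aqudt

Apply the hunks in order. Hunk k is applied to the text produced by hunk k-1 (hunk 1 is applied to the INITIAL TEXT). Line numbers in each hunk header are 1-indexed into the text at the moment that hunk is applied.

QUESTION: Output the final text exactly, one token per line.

Hunk 1: at line 1 remove [mbqt,fpl,gjdtn] add [kzr,dmpoc] -> 8 lines: rrtmb ujdih kzr dmpoc bar igtc crst dgb
Hunk 2: at line 3 remove [bar] add [xbv,gnhdo] -> 9 lines: rrtmb ujdih kzr dmpoc xbv gnhdo igtc crst dgb
Hunk 3: at line 5 remove [gnhdo,igtc] add [dsuy] -> 8 lines: rrtmb ujdih kzr dmpoc xbv dsuy crst dgb
Hunk 4: at line 1 remove [kzr,dmpoc] add [bnn,iiim] -> 8 lines: rrtmb ujdih bnn iiim xbv dsuy crst dgb
Hunk 5: at line 2 remove [iiim,xbv] add [ikqh,aqudt] -> 8 lines: rrtmb ujdih bnn ikqh aqudt dsuy crst dgb
Hunk 6: at line 3 remove [ikqh] add [zfz] -> 8 lines: rrtmb ujdih bnn zfz aqudt dsuy crst dgb
Hunk 7: at line 1 remove [ujdih,bnn,zfz] add [kzot,wdkv,gby] -> 8 lines: rrtmb kzot wdkv gby aqudt dsuy crst dgb

Answer: rrtmb
kzot
wdkv
gby
aqudt
dsuy
crst
dgb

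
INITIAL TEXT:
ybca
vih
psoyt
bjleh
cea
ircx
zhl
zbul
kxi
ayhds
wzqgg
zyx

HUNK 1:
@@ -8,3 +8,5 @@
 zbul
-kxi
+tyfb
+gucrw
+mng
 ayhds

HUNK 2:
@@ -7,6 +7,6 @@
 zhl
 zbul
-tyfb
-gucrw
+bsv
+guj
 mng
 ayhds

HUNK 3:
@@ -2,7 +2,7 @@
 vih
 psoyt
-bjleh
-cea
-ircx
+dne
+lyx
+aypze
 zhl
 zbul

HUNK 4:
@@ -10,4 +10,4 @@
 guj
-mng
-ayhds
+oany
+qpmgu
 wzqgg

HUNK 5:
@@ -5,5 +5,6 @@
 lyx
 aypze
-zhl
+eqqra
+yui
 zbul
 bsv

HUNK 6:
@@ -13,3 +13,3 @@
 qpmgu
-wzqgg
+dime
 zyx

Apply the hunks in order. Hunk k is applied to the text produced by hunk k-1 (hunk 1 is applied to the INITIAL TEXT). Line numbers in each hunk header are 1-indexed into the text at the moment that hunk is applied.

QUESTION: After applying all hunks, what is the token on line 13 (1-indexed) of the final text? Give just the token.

Answer: qpmgu

Derivation:
Hunk 1: at line 8 remove [kxi] add [tyfb,gucrw,mng] -> 14 lines: ybca vih psoyt bjleh cea ircx zhl zbul tyfb gucrw mng ayhds wzqgg zyx
Hunk 2: at line 7 remove [tyfb,gucrw] add [bsv,guj] -> 14 lines: ybca vih psoyt bjleh cea ircx zhl zbul bsv guj mng ayhds wzqgg zyx
Hunk 3: at line 2 remove [bjleh,cea,ircx] add [dne,lyx,aypze] -> 14 lines: ybca vih psoyt dne lyx aypze zhl zbul bsv guj mng ayhds wzqgg zyx
Hunk 4: at line 10 remove [mng,ayhds] add [oany,qpmgu] -> 14 lines: ybca vih psoyt dne lyx aypze zhl zbul bsv guj oany qpmgu wzqgg zyx
Hunk 5: at line 5 remove [zhl] add [eqqra,yui] -> 15 lines: ybca vih psoyt dne lyx aypze eqqra yui zbul bsv guj oany qpmgu wzqgg zyx
Hunk 6: at line 13 remove [wzqgg] add [dime] -> 15 lines: ybca vih psoyt dne lyx aypze eqqra yui zbul bsv guj oany qpmgu dime zyx
Final line 13: qpmgu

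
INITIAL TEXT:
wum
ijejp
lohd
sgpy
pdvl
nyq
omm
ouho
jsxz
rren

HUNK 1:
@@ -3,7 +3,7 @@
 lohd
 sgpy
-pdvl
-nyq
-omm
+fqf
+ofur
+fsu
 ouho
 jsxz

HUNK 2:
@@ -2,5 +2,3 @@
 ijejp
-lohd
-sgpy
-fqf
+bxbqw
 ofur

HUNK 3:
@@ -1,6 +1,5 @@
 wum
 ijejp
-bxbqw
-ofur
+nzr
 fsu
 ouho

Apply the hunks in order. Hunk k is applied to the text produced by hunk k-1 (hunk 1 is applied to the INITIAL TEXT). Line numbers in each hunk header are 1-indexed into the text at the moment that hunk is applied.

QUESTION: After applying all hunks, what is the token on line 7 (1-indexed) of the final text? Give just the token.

Answer: rren

Derivation:
Hunk 1: at line 3 remove [pdvl,nyq,omm] add [fqf,ofur,fsu] -> 10 lines: wum ijejp lohd sgpy fqf ofur fsu ouho jsxz rren
Hunk 2: at line 2 remove [lohd,sgpy,fqf] add [bxbqw] -> 8 lines: wum ijejp bxbqw ofur fsu ouho jsxz rren
Hunk 3: at line 1 remove [bxbqw,ofur] add [nzr] -> 7 lines: wum ijejp nzr fsu ouho jsxz rren
Final line 7: rren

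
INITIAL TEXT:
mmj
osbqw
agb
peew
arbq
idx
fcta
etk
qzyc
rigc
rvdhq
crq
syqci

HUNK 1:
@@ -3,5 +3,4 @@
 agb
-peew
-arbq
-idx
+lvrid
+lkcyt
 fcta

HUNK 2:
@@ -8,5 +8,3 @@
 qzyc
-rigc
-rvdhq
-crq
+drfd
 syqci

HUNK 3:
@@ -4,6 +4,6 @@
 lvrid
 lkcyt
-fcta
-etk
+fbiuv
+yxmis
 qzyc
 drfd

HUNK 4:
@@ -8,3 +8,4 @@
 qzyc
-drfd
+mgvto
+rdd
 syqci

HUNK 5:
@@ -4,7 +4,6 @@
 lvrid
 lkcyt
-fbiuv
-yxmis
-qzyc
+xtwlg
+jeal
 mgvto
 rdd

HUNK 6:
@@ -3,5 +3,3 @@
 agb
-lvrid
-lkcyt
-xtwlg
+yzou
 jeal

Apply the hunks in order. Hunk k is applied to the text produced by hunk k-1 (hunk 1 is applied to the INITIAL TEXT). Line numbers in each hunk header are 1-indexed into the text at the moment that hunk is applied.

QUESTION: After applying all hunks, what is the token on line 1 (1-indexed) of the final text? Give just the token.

Answer: mmj

Derivation:
Hunk 1: at line 3 remove [peew,arbq,idx] add [lvrid,lkcyt] -> 12 lines: mmj osbqw agb lvrid lkcyt fcta etk qzyc rigc rvdhq crq syqci
Hunk 2: at line 8 remove [rigc,rvdhq,crq] add [drfd] -> 10 lines: mmj osbqw agb lvrid lkcyt fcta etk qzyc drfd syqci
Hunk 3: at line 4 remove [fcta,etk] add [fbiuv,yxmis] -> 10 lines: mmj osbqw agb lvrid lkcyt fbiuv yxmis qzyc drfd syqci
Hunk 4: at line 8 remove [drfd] add [mgvto,rdd] -> 11 lines: mmj osbqw agb lvrid lkcyt fbiuv yxmis qzyc mgvto rdd syqci
Hunk 5: at line 4 remove [fbiuv,yxmis,qzyc] add [xtwlg,jeal] -> 10 lines: mmj osbqw agb lvrid lkcyt xtwlg jeal mgvto rdd syqci
Hunk 6: at line 3 remove [lvrid,lkcyt,xtwlg] add [yzou] -> 8 lines: mmj osbqw agb yzou jeal mgvto rdd syqci
Final line 1: mmj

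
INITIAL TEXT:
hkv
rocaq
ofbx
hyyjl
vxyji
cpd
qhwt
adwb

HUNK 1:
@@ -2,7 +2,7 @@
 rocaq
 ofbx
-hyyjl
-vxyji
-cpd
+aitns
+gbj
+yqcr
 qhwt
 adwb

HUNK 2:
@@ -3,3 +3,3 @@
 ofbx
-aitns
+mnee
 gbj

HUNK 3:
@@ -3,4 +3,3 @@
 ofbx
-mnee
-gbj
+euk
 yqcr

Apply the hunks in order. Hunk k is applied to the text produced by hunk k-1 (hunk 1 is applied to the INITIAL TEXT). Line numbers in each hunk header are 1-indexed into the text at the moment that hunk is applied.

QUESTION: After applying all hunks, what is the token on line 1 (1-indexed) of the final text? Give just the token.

Hunk 1: at line 2 remove [hyyjl,vxyji,cpd] add [aitns,gbj,yqcr] -> 8 lines: hkv rocaq ofbx aitns gbj yqcr qhwt adwb
Hunk 2: at line 3 remove [aitns] add [mnee] -> 8 lines: hkv rocaq ofbx mnee gbj yqcr qhwt adwb
Hunk 3: at line 3 remove [mnee,gbj] add [euk] -> 7 lines: hkv rocaq ofbx euk yqcr qhwt adwb
Final line 1: hkv

Answer: hkv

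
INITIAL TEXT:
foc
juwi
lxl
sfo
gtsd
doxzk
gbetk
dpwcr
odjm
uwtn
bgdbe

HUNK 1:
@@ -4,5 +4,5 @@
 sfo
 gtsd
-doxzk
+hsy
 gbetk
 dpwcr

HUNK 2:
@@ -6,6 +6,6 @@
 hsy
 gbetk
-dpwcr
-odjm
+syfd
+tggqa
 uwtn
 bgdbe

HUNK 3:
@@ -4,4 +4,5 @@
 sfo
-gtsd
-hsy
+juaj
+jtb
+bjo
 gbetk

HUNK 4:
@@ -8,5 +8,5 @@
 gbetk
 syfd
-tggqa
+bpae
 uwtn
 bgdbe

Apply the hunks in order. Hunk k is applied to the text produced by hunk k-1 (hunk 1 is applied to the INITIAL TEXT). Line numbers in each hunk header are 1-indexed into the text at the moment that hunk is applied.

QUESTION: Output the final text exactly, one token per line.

Hunk 1: at line 4 remove [doxzk] add [hsy] -> 11 lines: foc juwi lxl sfo gtsd hsy gbetk dpwcr odjm uwtn bgdbe
Hunk 2: at line 6 remove [dpwcr,odjm] add [syfd,tggqa] -> 11 lines: foc juwi lxl sfo gtsd hsy gbetk syfd tggqa uwtn bgdbe
Hunk 3: at line 4 remove [gtsd,hsy] add [juaj,jtb,bjo] -> 12 lines: foc juwi lxl sfo juaj jtb bjo gbetk syfd tggqa uwtn bgdbe
Hunk 4: at line 8 remove [tggqa] add [bpae] -> 12 lines: foc juwi lxl sfo juaj jtb bjo gbetk syfd bpae uwtn bgdbe

Answer: foc
juwi
lxl
sfo
juaj
jtb
bjo
gbetk
syfd
bpae
uwtn
bgdbe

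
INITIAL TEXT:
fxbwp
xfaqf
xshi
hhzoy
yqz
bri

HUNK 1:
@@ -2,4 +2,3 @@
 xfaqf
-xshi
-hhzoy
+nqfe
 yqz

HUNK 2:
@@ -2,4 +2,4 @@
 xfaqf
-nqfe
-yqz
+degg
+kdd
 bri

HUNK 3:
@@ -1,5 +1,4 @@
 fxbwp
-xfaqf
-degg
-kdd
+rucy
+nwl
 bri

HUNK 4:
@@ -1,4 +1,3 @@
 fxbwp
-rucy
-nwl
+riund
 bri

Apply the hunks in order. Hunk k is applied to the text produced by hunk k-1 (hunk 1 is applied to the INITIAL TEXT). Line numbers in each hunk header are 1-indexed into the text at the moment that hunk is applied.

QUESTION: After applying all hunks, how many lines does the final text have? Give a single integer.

Answer: 3

Derivation:
Hunk 1: at line 2 remove [xshi,hhzoy] add [nqfe] -> 5 lines: fxbwp xfaqf nqfe yqz bri
Hunk 2: at line 2 remove [nqfe,yqz] add [degg,kdd] -> 5 lines: fxbwp xfaqf degg kdd bri
Hunk 3: at line 1 remove [xfaqf,degg,kdd] add [rucy,nwl] -> 4 lines: fxbwp rucy nwl bri
Hunk 4: at line 1 remove [rucy,nwl] add [riund] -> 3 lines: fxbwp riund bri
Final line count: 3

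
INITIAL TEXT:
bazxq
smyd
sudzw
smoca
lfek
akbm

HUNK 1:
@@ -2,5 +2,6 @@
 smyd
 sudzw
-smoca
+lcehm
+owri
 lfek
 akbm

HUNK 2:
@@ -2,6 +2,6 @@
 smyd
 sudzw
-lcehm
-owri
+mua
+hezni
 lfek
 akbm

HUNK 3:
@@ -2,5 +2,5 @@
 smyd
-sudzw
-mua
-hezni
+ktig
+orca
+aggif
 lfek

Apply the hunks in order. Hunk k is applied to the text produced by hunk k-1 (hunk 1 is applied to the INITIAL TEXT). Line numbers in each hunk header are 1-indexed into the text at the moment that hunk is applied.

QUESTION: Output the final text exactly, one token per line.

Answer: bazxq
smyd
ktig
orca
aggif
lfek
akbm

Derivation:
Hunk 1: at line 2 remove [smoca] add [lcehm,owri] -> 7 lines: bazxq smyd sudzw lcehm owri lfek akbm
Hunk 2: at line 2 remove [lcehm,owri] add [mua,hezni] -> 7 lines: bazxq smyd sudzw mua hezni lfek akbm
Hunk 3: at line 2 remove [sudzw,mua,hezni] add [ktig,orca,aggif] -> 7 lines: bazxq smyd ktig orca aggif lfek akbm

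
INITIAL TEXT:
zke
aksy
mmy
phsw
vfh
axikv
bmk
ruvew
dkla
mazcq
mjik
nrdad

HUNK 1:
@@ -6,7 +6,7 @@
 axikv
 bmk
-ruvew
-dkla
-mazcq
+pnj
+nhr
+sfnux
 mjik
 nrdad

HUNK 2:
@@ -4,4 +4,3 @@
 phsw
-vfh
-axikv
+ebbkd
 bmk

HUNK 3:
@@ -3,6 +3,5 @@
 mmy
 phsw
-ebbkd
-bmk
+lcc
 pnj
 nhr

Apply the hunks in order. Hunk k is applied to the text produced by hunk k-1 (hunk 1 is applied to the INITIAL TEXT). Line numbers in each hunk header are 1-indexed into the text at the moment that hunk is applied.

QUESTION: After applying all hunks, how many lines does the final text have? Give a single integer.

Hunk 1: at line 6 remove [ruvew,dkla,mazcq] add [pnj,nhr,sfnux] -> 12 lines: zke aksy mmy phsw vfh axikv bmk pnj nhr sfnux mjik nrdad
Hunk 2: at line 4 remove [vfh,axikv] add [ebbkd] -> 11 lines: zke aksy mmy phsw ebbkd bmk pnj nhr sfnux mjik nrdad
Hunk 3: at line 3 remove [ebbkd,bmk] add [lcc] -> 10 lines: zke aksy mmy phsw lcc pnj nhr sfnux mjik nrdad
Final line count: 10

Answer: 10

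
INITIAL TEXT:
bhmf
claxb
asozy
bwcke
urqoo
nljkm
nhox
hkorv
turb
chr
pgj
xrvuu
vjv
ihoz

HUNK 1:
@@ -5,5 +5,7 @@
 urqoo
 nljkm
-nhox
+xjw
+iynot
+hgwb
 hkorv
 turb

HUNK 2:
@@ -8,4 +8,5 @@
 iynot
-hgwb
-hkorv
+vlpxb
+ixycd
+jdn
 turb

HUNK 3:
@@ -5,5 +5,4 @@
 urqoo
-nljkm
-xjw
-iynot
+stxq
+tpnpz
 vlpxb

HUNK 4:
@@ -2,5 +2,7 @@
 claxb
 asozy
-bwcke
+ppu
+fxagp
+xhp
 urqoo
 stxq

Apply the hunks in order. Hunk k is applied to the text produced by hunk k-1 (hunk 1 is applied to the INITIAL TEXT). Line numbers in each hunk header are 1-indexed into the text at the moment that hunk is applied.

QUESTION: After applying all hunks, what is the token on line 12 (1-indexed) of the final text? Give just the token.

Answer: jdn

Derivation:
Hunk 1: at line 5 remove [nhox] add [xjw,iynot,hgwb] -> 16 lines: bhmf claxb asozy bwcke urqoo nljkm xjw iynot hgwb hkorv turb chr pgj xrvuu vjv ihoz
Hunk 2: at line 8 remove [hgwb,hkorv] add [vlpxb,ixycd,jdn] -> 17 lines: bhmf claxb asozy bwcke urqoo nljkm xjw iynot vlpxb ixycd jdn turb chr pgj xrvuu vjv ihoz
Hunk 3: at line 5 remove [nljkm,xjw,iynot] add [stxq,tpnpz] -> 16 lines: bhmf claxb asozy bwcke urqoo stxq tpnpz vlpxb ixycd jdn turb chr pgj xrvuu vjv ihoz
Hunk 4: at line 2 remove [bwcke] add [ppu,fxagp,xhp] -> 18 lines: bhmf claxb asozy ppu fxagp xhp urqoo stxq tpnpz vlpxb ixycd jdn turb chr pgj xrvuu vjv ihoz
Final line 12: jdn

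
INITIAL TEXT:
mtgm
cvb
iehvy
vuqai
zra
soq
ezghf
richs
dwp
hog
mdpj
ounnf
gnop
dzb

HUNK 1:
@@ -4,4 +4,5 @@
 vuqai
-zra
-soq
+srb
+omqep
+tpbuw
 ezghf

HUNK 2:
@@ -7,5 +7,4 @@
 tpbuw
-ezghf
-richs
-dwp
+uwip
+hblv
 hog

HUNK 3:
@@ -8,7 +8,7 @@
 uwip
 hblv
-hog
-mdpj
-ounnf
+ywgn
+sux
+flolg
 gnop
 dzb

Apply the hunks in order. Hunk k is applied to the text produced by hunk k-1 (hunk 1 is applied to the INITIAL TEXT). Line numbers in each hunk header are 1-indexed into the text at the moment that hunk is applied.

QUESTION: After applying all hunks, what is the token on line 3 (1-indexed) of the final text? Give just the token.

Answer: iehvy

Derivation:
Hunk 1: at line 4 remove [zra,soq] add [srb,omqep,tpbuw] -> 15 lines: mtgm cvb iehvy vuqai srb omqep tpbuw ezghf richs dwp hog mdpj ounnf gnop dzb
Hunk 2: at line 7 remove [ezghf,richs,dwp] add [uwip,hblv] -> 14 lines: mtgm cvb iehvy vuqai srb omqep tpbuw uwip hblv hog mdpj ounnf gnop dzb
Hunk 3: at line 8 remove [hog,mdpj,ounnf] add [ywgn,sux,flolg] -> 14 lines: mtgm cvb iehvy vuqai srb omqep tpbuw uwip hblv ywgn sux flolg gnop dzb
Final line 3: iehvy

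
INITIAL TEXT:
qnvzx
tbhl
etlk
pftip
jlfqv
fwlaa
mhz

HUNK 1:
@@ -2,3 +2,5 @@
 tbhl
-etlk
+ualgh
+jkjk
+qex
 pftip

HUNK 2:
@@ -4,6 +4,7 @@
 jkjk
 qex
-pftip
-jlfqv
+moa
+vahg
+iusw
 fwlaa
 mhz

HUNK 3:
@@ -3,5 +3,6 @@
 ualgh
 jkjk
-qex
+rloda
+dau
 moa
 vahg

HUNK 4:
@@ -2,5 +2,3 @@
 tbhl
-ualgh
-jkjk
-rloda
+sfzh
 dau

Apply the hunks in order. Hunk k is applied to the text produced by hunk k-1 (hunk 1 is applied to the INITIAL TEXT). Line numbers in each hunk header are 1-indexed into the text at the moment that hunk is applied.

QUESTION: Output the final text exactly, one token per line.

Hunk 1: at line 2 remove [etlk] add [ualgh,jkjk,qex] -> 9 lines: qnvzx tbhl ualgh jkjk qex pftip jlfqv fwlaa mhz
Hunk 2: at line 4 remove [pftip,jlfqv] add [moa,vahg,iusw] -> 10 lines: qnvzx tbhl ualgh jkjk qex moa vahg iusw fwlaa mhz
Hunk 3: at line 3 remove [qex] add [rloda,dau] -> 11 lines: qnvzx tbhl ualgh jkjk rloda dau moa vahg iusw fwlaa mhz
Hunk 4: at line 2 remove [ualgh,jkjk,rloda] add [sfzh] -> 9 lines: qnvzx tbhl sfzh dau moa vahg iusw fwlaa mhz

Answer: qnvzx
tbhl
sfzh
dau
moa
vahg
iusw
fwlaa
mhz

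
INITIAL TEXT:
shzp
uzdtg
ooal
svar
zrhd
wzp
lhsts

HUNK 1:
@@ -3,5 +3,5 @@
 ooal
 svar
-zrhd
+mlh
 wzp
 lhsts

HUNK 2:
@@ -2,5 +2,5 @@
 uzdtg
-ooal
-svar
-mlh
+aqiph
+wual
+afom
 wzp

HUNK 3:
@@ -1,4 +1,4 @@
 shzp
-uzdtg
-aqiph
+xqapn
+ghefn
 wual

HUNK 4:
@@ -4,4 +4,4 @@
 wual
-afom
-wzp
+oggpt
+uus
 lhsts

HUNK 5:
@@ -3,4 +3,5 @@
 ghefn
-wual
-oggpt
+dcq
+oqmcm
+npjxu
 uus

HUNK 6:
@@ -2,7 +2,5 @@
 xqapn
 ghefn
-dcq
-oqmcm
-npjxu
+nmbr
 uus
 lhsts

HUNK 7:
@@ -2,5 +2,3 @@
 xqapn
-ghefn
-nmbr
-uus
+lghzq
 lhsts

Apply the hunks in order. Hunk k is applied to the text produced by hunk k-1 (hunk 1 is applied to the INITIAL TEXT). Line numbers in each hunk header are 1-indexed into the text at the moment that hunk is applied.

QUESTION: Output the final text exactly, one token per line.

Hunk 1: at line 3 remove [zrhd] add [mlh] -> 7 lines: shzp uzdtg ooal svar mlh wzp lhsts
Hunk 2: at line 2 remove [ooal,svar,mlh] add [aqiph,wual,afom] -> 7 lines: shzp uzdtg aqiph wual afom wzp lhsts
Hunk 3: at line 1 remove [uzdtg,aqiph] add [xqapn,ghefn] -> 7 lines: shzp xqapn ghefn wual afom wzp lhsts
Hunk 4: at line 4 remove [afom,wzp] add [oggpt,uus] -> 7 lines: shzp xqapn ghefn wual oggpt uus lhsts
Hunk 5: at line 3 remove [wual,oggpt] add [dcq,oqmcm,npjxu] -> 8 lines: shzp xqapn ghefn dcq oqmcm npjxu uus lhsts
Hunk 6: at line 2 remove [dcq,oqmcm,npjxu] add [nmbr] -> 6 lines: shzp xqapn ghefn nmbr uus lhsts
Hunk 7: at line 2 remove [ghefn,nmbr,uus] add [lghzq] -> 4 lines: shzp xqapn lghzq lhsts

Answer: shzp
xqapn
lghzq
lhsts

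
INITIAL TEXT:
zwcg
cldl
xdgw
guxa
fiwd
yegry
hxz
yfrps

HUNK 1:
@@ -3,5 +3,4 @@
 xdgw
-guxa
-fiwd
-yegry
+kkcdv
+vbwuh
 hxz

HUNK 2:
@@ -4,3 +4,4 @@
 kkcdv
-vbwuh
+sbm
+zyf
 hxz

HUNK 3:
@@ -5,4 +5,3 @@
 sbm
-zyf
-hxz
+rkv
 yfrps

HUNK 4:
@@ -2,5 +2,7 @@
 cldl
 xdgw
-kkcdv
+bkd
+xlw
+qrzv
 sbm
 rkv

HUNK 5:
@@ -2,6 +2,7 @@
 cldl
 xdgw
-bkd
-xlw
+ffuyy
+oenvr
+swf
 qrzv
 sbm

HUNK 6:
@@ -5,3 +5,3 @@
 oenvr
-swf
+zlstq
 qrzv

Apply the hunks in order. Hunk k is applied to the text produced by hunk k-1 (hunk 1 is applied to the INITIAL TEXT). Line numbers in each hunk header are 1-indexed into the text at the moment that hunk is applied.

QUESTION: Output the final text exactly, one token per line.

Answer: zwcg
cldl
xdgw
ffuyy
oenvr
zlstq
qrzv
sbm
rkv
yfrps

Derivation:
Hunk 1: at line 3 remove [guxa,fiwd,yegry] add [kkcdv,vbwuh] -> 7 lines: zwcg cldl xdgw kkcdv vbwuh hxz yfrps
Hunk 2: at line 4 remove [vbwuh] add [sbm,zyf] -> 8 lines: zwcg cldl xdgw kkcdv sbm zyf hxz yfrps
Hunk 3: at line 5 remove [zyf,hxz] add [rkv] -> 7 lines: zwcg cldl xdgw kkcdv sbm rkv yfrps
Hunk 4: at line 2 remove [kkcdv] add [bkd,xlw,qrzv] -> 9 lines: zwcg cldl xdgw bkd xlw qrzv sbm rkv yfrps
Hunk 5: at line 2 remove [bkd,xlw] add [ffuyy,oenvr,swf] -> 10 lines: zwcg cldl xdgw ffuyy oenvr swf qrzv sbm rkv yfrps
Hunk 6: at line 5 remove [swf] add [zlstq] -> 10 lines: zwcg cldl xdgw ffuyy oenvr zlstq qrzv sbm rkv yfrps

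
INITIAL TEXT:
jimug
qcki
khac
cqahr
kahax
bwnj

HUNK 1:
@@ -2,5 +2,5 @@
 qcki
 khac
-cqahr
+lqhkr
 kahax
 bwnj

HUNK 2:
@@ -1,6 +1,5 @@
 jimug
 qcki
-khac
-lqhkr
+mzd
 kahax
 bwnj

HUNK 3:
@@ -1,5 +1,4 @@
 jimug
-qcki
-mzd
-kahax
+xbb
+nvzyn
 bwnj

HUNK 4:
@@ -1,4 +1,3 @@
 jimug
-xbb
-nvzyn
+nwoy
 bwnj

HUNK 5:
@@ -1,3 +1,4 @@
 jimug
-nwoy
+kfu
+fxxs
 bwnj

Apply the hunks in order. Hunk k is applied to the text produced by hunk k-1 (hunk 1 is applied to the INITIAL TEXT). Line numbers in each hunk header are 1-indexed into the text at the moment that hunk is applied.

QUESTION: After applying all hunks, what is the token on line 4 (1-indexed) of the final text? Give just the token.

Answer: bwnj

Derivation:
Hunk 1: at line 2 remove [cqahr] add [lqhkr] -> 6 lines: jimug qcki khac lqhkr kahax bwnj
Hunk 2: at line 1 remove [khac,lqhkr] add [mzd] -> 5 lines: jimug qcki mzd kahax bwnj
Hunk 3: at line 1 remove [qcki,mzd,kahax] add [xbb,nvzyn] -> 4 lines: jimug xbb nvzyn bwnj
Hunk 4: at line 1 remove [xbb,nvzyn] add [nwoy] -> 3 lines: jimug nwoy bwnj
Hunk 5: at line 1 remove [nwoy] add [kfu,fxxs] -> 4 lines: jimug kfu fxxs bwnj
Final line 4: bwnj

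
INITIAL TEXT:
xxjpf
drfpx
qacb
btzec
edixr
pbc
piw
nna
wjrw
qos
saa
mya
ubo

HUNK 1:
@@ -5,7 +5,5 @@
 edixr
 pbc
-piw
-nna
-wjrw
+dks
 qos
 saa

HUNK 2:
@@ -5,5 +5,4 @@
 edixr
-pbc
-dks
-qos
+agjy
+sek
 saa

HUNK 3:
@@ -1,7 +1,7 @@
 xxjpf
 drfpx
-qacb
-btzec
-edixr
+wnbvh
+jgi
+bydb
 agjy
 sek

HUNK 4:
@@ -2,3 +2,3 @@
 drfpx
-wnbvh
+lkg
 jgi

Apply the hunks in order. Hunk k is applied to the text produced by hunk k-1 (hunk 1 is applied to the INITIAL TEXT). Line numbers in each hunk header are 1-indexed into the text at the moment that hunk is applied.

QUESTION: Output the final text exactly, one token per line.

Answer: xxjpf
drfpx
lkg
jgi
bydb
agjy
sek
saa
mya
ubo

Derivation:
Hunk 1: at line 5 remove [piw,nna,wjrw] add [dks] -> 11 lines: xxjpf drfpx qacb btzec edixr pbc dks qos saa mya ubo
Hunk 2: at line 5 remove [pbc,dks,qos] add [agjy,sek] -> 10 lines: xxjpf drfpx qacb btzec edixr agjy sek saa mya ubo
Hunk 3: at line 1 remove [qacb,btzec,edixr] add [wnbvh,jgi,bydb] -> 10 lines: xxjpf drfpx wnbvh jgi bydb agjy sek saa mya ubo
Hunk 4: at line 2 remove [wnbvh] add [lkg] -> 10 lines: xxjpf drfpx lkg jgi bydb agjy sek saa mya ubo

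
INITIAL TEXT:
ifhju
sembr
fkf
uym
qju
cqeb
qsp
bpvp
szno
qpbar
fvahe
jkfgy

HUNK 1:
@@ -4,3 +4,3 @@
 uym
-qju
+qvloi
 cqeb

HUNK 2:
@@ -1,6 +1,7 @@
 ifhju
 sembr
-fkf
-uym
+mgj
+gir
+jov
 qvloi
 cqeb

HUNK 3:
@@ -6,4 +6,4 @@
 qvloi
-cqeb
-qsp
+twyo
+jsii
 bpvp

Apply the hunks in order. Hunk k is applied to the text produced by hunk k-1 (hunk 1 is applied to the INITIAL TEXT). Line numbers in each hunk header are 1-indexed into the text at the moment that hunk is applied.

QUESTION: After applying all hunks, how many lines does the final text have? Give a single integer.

Hunk 1: at line 4 remove [qju] add [qvloi] -> 12 lines: ifhju sembr fkf uym qvloi cqeb qsp bpvp szno qpbar fvahe jkfgy
Hunk 2: at line 1 remove [fkf,uym] add [mgj,gir,jov] -> 13 lines: ifhju sembr mgj gir jov qvloi cqeb qsp bpvp szno qpbar fvahe jkfgy
Hunk 3: at line 6 remove [cqeb,qsp] add [twyo,jsii] -> 13 lines: ifhju sembr mgj gir jov qvloi twyo jsii bpvp szno qpbar fvahe jkfgy
Final line count: 13

Answer: 13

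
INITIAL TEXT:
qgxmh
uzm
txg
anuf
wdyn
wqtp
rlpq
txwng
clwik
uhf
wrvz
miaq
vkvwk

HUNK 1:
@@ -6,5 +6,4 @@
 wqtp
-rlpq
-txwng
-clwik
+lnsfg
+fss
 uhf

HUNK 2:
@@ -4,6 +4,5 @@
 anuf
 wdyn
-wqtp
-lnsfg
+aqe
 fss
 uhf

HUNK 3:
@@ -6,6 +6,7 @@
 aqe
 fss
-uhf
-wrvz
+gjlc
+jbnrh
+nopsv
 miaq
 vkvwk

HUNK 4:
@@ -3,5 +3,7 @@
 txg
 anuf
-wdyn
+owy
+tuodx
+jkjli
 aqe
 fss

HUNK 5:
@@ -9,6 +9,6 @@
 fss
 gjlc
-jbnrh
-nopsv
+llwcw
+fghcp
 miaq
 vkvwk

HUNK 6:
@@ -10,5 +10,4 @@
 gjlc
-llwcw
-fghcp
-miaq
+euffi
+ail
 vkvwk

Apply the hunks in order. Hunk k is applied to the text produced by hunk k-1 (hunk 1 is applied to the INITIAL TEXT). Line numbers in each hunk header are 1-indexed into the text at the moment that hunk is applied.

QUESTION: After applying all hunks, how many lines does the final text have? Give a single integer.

Hunk 1: at line 6 remove [rlpq,txwng,clwik] add [lnsfg,fss] -> 12 lines: qgxmh uzm txg anuf wdyn wqtp lnsfg fss uhf wrvz miaq vkvwk
Hunk 2: at line 4 remove [wqtp,lnsfg] add [aqe] -> 11 lines: qgxmh uzm txg anuf wdyn aqe fss uhf wrvz miaq vkvwk
Hunk 3: at line 6 remove [uhf,wrvz] add [gjlc,jbnrh,nopsv] -> 12 lines: qgxmh uzm txg anuf wdyn aqe fss gjlc jbnrh nopsv miaq vkvwk
Hunk 4: at line 3 remove [wdyn] add [owy,tuodx,jkjli] -> 14 lines: qgxmh uzm txg anuf owy tuodx jkjli aqe fss gjlc jbnrh nopsv miaq vkvwk
Hunk 5: at line 9 remove [jbnrh,nopsv] add [llwcw,fghcp] -> 14 lines: qgxmh uzm txg anuf owy tuodx jkjli aqe fss gjlc llwcw fghcp miaq vkvwk
Hunk 6: at line 10 remove [llwcw,fghcp,miaq] add [euffi,ail] -> 13 lines: qgxmh uzm txg anuf owy tuodx jkjli aqe fss gjlc euffi ail vkvwk
Final line count: 13

Answer: 13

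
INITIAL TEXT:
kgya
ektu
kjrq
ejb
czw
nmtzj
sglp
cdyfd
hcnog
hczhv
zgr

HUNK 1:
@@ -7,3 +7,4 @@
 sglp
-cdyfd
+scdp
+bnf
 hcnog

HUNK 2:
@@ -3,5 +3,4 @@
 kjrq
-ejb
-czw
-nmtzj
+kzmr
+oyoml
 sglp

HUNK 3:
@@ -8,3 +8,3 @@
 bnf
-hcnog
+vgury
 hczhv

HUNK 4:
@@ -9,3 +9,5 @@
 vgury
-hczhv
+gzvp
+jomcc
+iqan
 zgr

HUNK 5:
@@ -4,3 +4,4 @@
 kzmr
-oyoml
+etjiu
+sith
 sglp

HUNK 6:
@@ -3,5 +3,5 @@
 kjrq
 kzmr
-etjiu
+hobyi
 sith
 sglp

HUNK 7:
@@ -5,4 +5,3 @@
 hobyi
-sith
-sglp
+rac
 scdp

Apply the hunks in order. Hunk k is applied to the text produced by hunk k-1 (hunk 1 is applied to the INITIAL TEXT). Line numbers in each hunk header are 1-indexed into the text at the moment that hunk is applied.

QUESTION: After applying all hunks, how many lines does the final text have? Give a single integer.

Answer: 13

Derivation:
Hunk 1: at line 7 remove [cdyfd] add [scdp,bnf] -> 12 lines: kgya ektu kjrq ejb czw nmtzj sglp scdp bnf hcnog hczhv zgr
Hunk 2: at line 3 remove [ejb,czw,nmtzj] add [kzmr,oyoml] -> 11 lines: kgya ektu kjrq kzmr oyoml sglp scdp bnf hcnog hczhv zgr
Hunk 3: at line 8 remove [hcnog] add [vgury] -> 11 lines: kgya ektu kjrq kzmr oyoml sglp scdp bnf vgury hczhv zgr
Hunk 4: at line 9 remove [hczhv] add [gzvp,jomcc,iqan] -> 13 lines: kgya ektu kjrq kzmr oyoml sglp scdp bnf vgury gzvp jomcc iqan zgr
Hunk 5: at line 4 remove [oyoml] add [etjiu,sith] -> 14 lines: kgya ektu kjrq kzmr etjiu sith sglp scdp bnf vgury gzvp jomcc iqan zgr
Hunk 6: at line 3 remove [etjiu] add [hobyi] -> 14 lines: kgya ektu kjrq kzmr hobyi sith sglp scdp bnf vgury gzvp jomcc iqan zgr
Hunk 7: at line 5 remove [sith,sglp] add [rac] -> 13 lines: kgya ektu kjrq kzmr hobyi rac scdp bnf vgury gzvp jomcc iqan zgr
Final line count: 13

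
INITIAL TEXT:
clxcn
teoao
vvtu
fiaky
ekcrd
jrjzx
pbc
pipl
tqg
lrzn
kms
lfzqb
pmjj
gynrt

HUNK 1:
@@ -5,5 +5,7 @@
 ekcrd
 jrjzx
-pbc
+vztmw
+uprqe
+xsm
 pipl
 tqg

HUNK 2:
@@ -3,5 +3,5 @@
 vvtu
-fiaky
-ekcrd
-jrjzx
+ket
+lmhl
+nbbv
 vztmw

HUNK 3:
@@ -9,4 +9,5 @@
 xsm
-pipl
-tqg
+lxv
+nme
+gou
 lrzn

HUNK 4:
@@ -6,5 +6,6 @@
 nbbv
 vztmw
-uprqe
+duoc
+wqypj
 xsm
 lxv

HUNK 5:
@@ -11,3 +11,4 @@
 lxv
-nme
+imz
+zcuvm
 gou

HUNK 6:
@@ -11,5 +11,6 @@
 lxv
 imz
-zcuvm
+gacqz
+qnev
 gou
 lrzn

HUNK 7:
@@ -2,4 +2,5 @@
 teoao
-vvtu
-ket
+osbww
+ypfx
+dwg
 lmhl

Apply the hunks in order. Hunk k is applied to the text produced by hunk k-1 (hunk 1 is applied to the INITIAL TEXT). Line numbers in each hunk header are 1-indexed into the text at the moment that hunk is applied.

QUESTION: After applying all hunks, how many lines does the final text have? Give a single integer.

Hunk 1: at line 5 remove [pbc] add [vztmw,uprqe,xsm] -> 16 lines: clxcn teoao vvtu fiaky ekcrd jrjzx vztmw uprqe xsm pipl tqg lrzn kms lfzqb pmjj gynrt
Hunk 2: at line 3 remove [fiaky,ekcrd,jrjzx] add [ket,lmhl,nbbv] -> 16 lines: clxcn teoao vvtu ket lmhl nbbv vztmw uprqe xsm pipl tqg lrzn kms lfzqb pmjj gynrt
Hunk 3: at line 9 remove [pipl,tqg] add [lxv,nme,gou] -> 17 lines: clxcn teoao vvtu ket lmhl nbbv vztmw uprqe xsm lxv nme gou lrzn kms lfzqb pmjj gynrt
Hunk 4: at line 6 remove [uprqe] add [duoc,wqypj] -> 18 lines: clxcn teoao vvtu ket lmhl nbbv vztmw duoc wqypj xsm lxv nme gou lrzn kms lfzqb pmjj gynrt
Hunk 5: at line 11 remove [nme] add [imz,zcuvm] -> 19 lines: clxcn teoao vvtu ket lmhl nbbv vztmw duoc wqypj xsm lxv imz zcuvm gou lrzn kms lfzqb pmjj gynrt
Hunk 6: at line 11 remove [zcuvm] add [gacqz,qnev] -> 20 lines: clxcn teoao vvtu ket lmhl nbbv vztmw duoc wqypj xsm lxv imz gacqz qnev gou lrzn kms lfzqb pmjj gynrt
Hunk 7: at line 2 remove [vvtu,ket] add [osbww,ypfx,dwg] -> 21 lines: clxcn teoao osbww ypfx dwg lmhl nbbv vztmw duoc wqypj xsm lxv imz gacqz qnev gou lrzn kms lfzqb pmjj gynrt
Final line count: 21

Answer: 21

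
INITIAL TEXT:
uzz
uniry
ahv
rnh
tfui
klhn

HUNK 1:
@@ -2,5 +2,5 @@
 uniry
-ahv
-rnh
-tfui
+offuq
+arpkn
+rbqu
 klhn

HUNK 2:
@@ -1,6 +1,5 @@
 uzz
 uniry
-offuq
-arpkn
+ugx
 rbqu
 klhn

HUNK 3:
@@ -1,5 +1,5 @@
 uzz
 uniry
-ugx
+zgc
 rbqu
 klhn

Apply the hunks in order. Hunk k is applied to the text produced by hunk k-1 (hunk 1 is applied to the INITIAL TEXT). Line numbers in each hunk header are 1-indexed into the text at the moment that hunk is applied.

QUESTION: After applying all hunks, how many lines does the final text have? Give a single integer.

Hunk 1: at line 2 remove [ahv,rnh,tfui] add [offuq,arpkn,rbqu] -> 6 lines: uzz uniry offuq arpkn rbqu klhn
Hunk 2: at line 1 remove [offuq,arpkn] add [ugx] -> 5 lines: uzz uniry ugx rbqu klhn
Hunk 3: at line 1 remove [ugx] add [zgc] -> 5 lines: uzz uniry zgc rbqu klhn
Final line count: 5

Answer: 5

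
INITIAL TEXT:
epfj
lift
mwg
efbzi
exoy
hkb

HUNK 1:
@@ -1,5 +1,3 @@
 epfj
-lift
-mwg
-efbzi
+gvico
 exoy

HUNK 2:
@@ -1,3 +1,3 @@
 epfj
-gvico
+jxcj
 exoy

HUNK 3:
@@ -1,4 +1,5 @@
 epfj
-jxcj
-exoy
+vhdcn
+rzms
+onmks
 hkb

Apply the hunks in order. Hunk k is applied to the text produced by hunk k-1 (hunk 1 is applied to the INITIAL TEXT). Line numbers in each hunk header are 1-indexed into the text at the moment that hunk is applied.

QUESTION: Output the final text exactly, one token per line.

Answer: epfj
vhdcn
rzms
onmks
hkb

Derivation:
Hunk 1: at line 1 remove [lift,mwg,efbzi] add [gvico] -> 4 lines: epfj gvico exoy hkb
Hunk 2: at line 1 remove [gvico] add [jxcj] -> 4 lines: epfj jxcj exoy hkb
Hunk 3: at line 1 remove [jxcj,exoy] add [vhdcn,rzms,onmks] -> 5 lines: epfj vhdcn rzms onmks hkb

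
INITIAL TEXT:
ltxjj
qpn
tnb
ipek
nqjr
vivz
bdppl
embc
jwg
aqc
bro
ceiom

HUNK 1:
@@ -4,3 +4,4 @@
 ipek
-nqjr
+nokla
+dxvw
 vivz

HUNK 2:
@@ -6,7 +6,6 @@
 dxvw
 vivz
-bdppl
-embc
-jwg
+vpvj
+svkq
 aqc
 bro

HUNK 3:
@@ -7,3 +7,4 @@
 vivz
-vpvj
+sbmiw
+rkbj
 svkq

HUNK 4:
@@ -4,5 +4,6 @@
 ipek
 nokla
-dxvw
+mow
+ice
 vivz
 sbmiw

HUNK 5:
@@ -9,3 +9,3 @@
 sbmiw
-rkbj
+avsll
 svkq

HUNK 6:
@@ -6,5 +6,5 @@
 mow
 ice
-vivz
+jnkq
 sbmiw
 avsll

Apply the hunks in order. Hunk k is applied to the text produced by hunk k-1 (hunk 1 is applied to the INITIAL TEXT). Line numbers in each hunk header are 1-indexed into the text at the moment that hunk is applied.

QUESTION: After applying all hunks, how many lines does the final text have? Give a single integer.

Answer: 14

Derivation:
Hunk 1: at line 4 remove [nqjr] add [nokla,dxvw] -> 13 lines: ltxjj qpn tnb ipek nokla dxvw vivz bdppl embc jwg aqc bro ceiom
Hunk 2: at line 6 remove [bdppl,embc,jwg] add [vpvj,svkq] -> 12 lines: ltxjj qpn tnb ipek nokla dxvw vivz vpvj svkq aqc bro ceiom
Hunk 3: at line 7 remove [vpvj] add [sbmiw,rkbj] -> 13 lines: ltxjj qpn tnb ipek nokla dxvw vivz sbmiw rkbj svkq aqc bro ceiom
Hunk 4: at line 4 remove [dxvw] add [mow,ice] -> 14 lines: ltxjj qpn tnb ipek nokla mow ice vivz sbmiw rkbj svkq aqc bro ceiom
Hunk 5: at line 9 remove [rkbj] add [avsll] -> 14 lines: ltxjj qpn tnb ipek nokla mow ice vivz sbmiw avsll svkq aqc bro ceiom
Hunk 6: at line 6 remove [vivz] add [jnkq] -> 14 lines: ltxjj qpn tnb ipek nokla mow ice jnkq sbmiw avsll svkq aqc bro ceiom
Final line count: 14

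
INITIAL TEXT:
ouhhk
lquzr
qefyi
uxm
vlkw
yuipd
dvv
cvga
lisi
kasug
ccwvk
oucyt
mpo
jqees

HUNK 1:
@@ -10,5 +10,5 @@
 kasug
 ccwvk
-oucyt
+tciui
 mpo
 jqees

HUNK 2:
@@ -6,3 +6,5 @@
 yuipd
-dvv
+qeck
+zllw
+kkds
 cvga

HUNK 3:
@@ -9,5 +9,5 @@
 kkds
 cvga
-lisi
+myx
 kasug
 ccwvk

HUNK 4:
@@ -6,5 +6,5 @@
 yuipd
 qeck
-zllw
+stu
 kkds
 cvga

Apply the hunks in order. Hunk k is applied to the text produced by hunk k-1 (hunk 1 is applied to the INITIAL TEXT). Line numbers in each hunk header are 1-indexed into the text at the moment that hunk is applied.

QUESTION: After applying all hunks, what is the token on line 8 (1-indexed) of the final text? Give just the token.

Hunk 1: at line 10 remove [oucyt] add [tciui] -> 14 lines: ouhhk lquzr qefyi uxm vlkw yuipd dvv cvga lisi kasug ccwvk tciui mpo jqees
Hunk 2: at line 6 remove [dvv] add [qeck,zllw,kkds] -> 16 lines: ouhhk lquzr qefyi uxm vlkw yuipd qeck zllw kkds cvga lisi kasug ccwvk tciui mpo jqees
Hunk 3: at line 9 remove [lisi] add [myx] -> 16 lines: ouhhk lquzr qefyi uxm vlkw yuipd qeck zllw kkds cvga myx kasug ccwvk tciui mpo jqees
Hunk 4: at line 6 remove [zllw] add [stu] -> 16 lines: ouhhk lquzr qefyi uxm vlkw yuipd qeck stu kkds cvga myx kasug ccwvk tciui mpo jqees
Final line 8: stu

Answer: stu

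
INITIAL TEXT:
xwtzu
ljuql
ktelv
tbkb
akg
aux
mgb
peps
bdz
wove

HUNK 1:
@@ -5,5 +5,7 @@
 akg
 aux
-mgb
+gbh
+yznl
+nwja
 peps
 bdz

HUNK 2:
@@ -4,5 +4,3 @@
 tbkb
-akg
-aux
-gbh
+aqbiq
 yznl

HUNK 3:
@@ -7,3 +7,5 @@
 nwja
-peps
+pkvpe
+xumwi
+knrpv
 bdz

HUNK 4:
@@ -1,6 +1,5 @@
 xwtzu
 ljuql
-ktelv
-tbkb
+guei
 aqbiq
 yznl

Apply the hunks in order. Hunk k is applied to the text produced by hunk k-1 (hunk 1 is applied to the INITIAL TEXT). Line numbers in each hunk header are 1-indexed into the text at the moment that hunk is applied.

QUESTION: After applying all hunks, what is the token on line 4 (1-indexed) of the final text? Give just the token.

Hunk 1: at line 5 remove [mgb] add [gbh,yznl,nwja] -> 12 lines: xwtzu ljuql ktelv tbkb akg aux gbh yznl nwja peps bdz wove
Hunk 2: at line 4 remove [akg,aux,gbh] add [aqbiq] -> 10 lines: xwtzu ljuql ktelv tbkb aqbiq yznl nwja peps bdz wove
Hunk 3: at line 7 remove [peps] add [pkvpe,xumwi,knrpv] -> 12 lines: xwtzu ljuql ktelv tbkb aqbiq yznl nwja pkvpe xumwi knrpv bdz wove
Hunk 4: at line 1 remove [ktelv,tbkb] add [guei] -> 11 lines: xwtzu ljuql guei aqbiq yznl nwja pkvpe xumwi knrpv bdz wove
Final line 4: aqbiq

Answer: aqbiq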